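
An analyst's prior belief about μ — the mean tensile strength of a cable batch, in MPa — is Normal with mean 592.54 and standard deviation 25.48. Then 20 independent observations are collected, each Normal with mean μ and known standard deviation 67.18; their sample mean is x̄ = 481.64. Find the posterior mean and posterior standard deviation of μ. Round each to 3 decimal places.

With known σ, the Normal prior is conjugate. Weight on the data is w = (n/σ²)/(n/σ² + 1/τ₀²) = 0.00443149/(0.00443149+0.00154029) = 0.74207.
Posterior mean = w·x̄ + (1−w)·μ₀ = 0.74207·481.64 + 0.25793·592.54 = 510.244. Posterior variance = 1/(0.00443149+0.00154029) = 167.454, so SD = 12.940.

Posterior mean ≈ 510.244; posterior SD ≈ 12.940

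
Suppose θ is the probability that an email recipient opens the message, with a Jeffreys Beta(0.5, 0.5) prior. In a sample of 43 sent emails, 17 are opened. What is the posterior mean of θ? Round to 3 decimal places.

The binomial likelihood is conjugate to the Beta prior: with 17 successes and 26 failures, the posterior is Beta(0.5+17, 0.5+26) = Beta(17.5, 26.5).
E[θ | data] = 17.5/(17.5+26.5) = 0.398.

Posterior mean ≈ 0.398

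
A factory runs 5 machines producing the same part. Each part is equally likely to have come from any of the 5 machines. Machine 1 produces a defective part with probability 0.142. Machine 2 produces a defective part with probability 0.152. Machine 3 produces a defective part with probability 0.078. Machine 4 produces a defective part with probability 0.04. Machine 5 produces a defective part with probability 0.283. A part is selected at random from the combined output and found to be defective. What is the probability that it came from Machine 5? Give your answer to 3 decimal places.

Tabulate prior·likelihood by source: [1] prior 0.2, lik 0.142, product 0.02840; [2] prior 0.2, lik 0.152, product 0.03040; [3] prior 0.2, lik 0.078, product 0.01560; [4] prior 0.2, lik 0.04, product 0.008000; [5] prior 0.2, lik 0.283, product 0.05660.
Normalizing constant = 0.13900; the posterior for Machine 5 is its product over the sum, 0.05660/0.13900 = 0.407.

Posterior probability ≈ 0.407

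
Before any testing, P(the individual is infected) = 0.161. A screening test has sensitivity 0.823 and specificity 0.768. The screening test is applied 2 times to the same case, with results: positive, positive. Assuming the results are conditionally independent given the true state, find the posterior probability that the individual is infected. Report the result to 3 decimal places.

With H the event that the individual is infected, the joint likelihood of the observed sequence is P(data|H) = 0.823·0.823 = 0.67733 and P(data|¬H) = 0.232·0.232 = 0.053824.
Bayes: P(H|data) = 0.161·0.67733 / (0.161·0.67733 + 0.839·0.053824) = 0.10905/0.15421 = 0.7072.

Posterior P(H) ≈ 0.707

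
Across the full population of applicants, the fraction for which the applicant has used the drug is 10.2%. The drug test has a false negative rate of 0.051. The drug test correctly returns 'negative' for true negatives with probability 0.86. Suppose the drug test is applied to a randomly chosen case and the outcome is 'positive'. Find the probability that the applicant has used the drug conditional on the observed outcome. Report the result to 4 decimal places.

P(H | E) ≈ 0.4350

Write H for 'the applicant has used the drug'. Prior odds H:¬H = 0.102/0.898 = 0.11359. For the 'positive' outcome, the likelihood ratio is 0.949/0.14 = 6.7786.
Posterior odds = 0.11359 × 6.7786 = 0.76995, so P(H|E) = 0.76995/(1+0.76995) = 0.4350.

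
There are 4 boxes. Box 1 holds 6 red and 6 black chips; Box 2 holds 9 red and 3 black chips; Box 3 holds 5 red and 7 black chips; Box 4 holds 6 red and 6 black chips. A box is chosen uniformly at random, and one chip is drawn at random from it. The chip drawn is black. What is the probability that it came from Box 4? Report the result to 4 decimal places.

Tabulate prior·likelihood by source: [1] prior 0.25, lik 0.5, product 0.1250; [2] prior 0.25, lik 0.25, product 0.06250; [3] prior 0.25, lik 0.5833, product 0.1458; [4] prior 0.25, lik 0.5, product 0.1250.
Normalizing constant = 0.45833; the posterior for Box 4 is its product over the sum, 0.1250/0.45833 = 0.2727.

Posterior probability ≈ 0.2727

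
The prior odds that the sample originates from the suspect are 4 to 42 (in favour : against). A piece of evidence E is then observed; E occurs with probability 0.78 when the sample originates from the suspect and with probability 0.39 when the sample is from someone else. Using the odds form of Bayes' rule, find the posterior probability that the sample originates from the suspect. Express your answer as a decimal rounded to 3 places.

Prior odds = 4/42 = 0.095238.
Likelihood ratio for E = 0.78/0.39 = 2.0000.
Posterior odds = prior odds × LR = 0.19048.
Posterior probability = odds/(1+odds) = 0.19048/1.1905 = 0.160.

Posterior probability ≈ 0.160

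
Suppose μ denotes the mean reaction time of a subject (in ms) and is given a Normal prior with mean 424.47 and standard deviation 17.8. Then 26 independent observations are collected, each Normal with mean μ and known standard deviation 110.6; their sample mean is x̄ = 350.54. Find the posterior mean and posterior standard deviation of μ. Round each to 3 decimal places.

Posterior mean ≈ 394.718; posterior SD ≈ 13.760

With known σ, the Normal prior is conjugate. Weight on the data is w = (n/σ²)/(n/σ² + 1/τ₀²) = 0.00212551/(0.00212551+0.00315617) = 0.40243.
Posterior mean = w·x̄ + (1−w)·μ₀ = 0.40243·350.54 + 0.59757·424.47 = 394.718. Posterior variance = 1/(0.00212551+0.00315617) = 189.334, so SD = 13.760.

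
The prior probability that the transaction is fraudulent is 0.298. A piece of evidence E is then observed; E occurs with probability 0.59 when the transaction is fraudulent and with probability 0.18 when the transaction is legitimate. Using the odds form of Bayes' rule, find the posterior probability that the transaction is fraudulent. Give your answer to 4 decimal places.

Prior odds = 0.298/(1−0.298) = 0.42450. In log-odds, ln(0.42450) = -0.85684.
Add log likelihood ratio: ln(3.2778) = 1.1872.
Posterior log-odds = 0.33033, so posterior odds = exp(0.33033) = 1.3914. Converting, P(H|E) = 1.3914/2.3914 = 0.5818.

Posterior probability ≈ 0.5818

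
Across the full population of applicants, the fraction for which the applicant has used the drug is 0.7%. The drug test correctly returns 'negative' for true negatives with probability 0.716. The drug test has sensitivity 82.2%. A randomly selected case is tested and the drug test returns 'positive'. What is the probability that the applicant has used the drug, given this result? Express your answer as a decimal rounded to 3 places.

P(H | E) ≈ 0.020

Let H be the event that the applicant has used the drug. P(H) = 0.007, so P(¬H) = 0.993. With E the 'positive' result, P(E|H) = 0.822 and P(E|¬H) = 0.284.
P(E) = 0.822·0.007 + 0.284·0.993 = 0.0057540 + 0.28201 = 0.28777.
By Bayes' theorem, P(H|E) = 0.0057540 / 0.28777 = 0.020.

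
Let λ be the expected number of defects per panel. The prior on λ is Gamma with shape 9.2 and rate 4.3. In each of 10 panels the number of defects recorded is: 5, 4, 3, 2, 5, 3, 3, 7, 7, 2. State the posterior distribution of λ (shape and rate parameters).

Total count ∑xᵢ = 41 over n = 10 panels.
Gamma is conjugate to the Poisson likelihood: posterior is Gamma(shape = 9.2+41 = 50.2, rate = 4.3+10 = 14.3).

Posterior: Gamma(shape=50.2, rate=14.3)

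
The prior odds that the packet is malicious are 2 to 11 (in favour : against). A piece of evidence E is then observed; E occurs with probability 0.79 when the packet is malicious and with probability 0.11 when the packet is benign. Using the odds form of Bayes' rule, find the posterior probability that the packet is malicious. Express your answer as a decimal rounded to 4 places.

Posterior probability ≈ 0.5663

Prior odds = 2/11 = 0.18182. In log-odds, ln(0.18182) = -1.7047.
Add log likelihood ratio: ln(7.1818) = 1.9716.
Posterior log-odds = 0.26680, so posterior odds = exp(0.26680) = 1.3058. Converting, P(H|E) = 1.3058/2.3058 = 0.5663.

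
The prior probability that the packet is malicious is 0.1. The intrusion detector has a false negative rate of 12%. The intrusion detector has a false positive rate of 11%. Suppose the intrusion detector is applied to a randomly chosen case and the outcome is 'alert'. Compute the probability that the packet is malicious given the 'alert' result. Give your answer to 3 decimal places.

Let H be the event that the packet is malicious. P(H) = 0.1, so P(¬H) = 0.9. With E the 'alert' result, P(E|H) = 0.88 and P(E|¬H) = 0.11.
P(E) = 0.88·0.1 + 0.11·0.9 = 0.088000 + 0.099000 = 0.18700.
By Bayes' theorem, P(H|E) = 0.088000 / 0.18700 = 0.471.

P(H | E) ≈ 0.471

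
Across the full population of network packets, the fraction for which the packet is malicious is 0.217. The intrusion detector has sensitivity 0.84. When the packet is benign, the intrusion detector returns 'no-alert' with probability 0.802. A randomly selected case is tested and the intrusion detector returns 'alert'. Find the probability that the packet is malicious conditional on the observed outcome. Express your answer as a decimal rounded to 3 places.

P(H | E) ≈ 0.540

Let H be the event that the packet is malicious. P(H) = 0.217, so P(¬H) = 0.783. With E the 'alert' result, P(E|H) = 0.84 and P(E|¬H) = 0.198.
P(E) = 0.84·0.217 + 0.198·0.783 = 0.18228 + 0.15503 = 0.33731.
By Bayes' theorem, P(H|E) = 0.18228 / 0.33731 = 0.540.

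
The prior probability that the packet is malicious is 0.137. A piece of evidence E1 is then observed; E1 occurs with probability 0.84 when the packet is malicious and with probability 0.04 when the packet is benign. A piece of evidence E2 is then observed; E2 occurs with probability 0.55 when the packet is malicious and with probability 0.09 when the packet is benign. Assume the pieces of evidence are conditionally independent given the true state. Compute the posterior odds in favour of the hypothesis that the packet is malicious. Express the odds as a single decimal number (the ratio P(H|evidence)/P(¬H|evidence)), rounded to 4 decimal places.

Posterior odds ≈ 20.3727

Prior odds = 0.137/(1−0.137) = 0.15875. In log-odds, ln(0.15875) = -1.8404.
Add log likelihood ratios: ln(21.000) + ln(6.1111) = 4.8546.
Posterior log-odds = 3.0142, so posterior odds = exp(3.0142) = 20.373.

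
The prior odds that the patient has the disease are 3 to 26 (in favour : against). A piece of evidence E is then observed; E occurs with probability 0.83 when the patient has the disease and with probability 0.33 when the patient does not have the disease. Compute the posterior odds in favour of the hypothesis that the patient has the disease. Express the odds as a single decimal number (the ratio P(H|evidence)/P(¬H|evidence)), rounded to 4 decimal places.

Posterior odds ≈ 0.2902

Prior odds = 3/26 = 0.11538. In log-odds, ln(0.11538) = -2.1595.
Add log likelihood ratio: ln(2.5152) = 0.92233.
Posterior log-odds = -1.2372, so posterior odds = exp(-1.2372) = 0.29021.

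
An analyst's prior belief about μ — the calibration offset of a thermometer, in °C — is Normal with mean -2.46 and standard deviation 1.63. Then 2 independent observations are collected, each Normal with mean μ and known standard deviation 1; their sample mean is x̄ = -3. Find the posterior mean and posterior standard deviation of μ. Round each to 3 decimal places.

With known σ, the Normal prior is conjugate. Weight on the data is w = (n/σ²)/(n/σ² + 1/τ₀²) = 2.00000/(2.00000+0.376378) = 0.84162.
Posterior mean = w·x̄ + (1−w)·μ₀ = 0.84162·-3 + 0.15838·-2.46 = -2.914. Posterior variance = 1/(2.00000+0.376378) = 0.420808, so SD = 0.649.

Posterior mean ≈ -2.914; posterior SD ≈ 0.649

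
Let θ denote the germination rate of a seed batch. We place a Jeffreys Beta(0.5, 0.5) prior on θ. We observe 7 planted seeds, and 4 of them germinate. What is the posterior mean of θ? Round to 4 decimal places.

Observing 4 successes and 3 failures updates Beta(0.5, 0.5) by adding the success and failure counts to the two shape parameters: α = 0.5+4 = 4.5, β = 0.5+3 = 3.5.
E[θ | data] = 4.5/(4.5+3.5) = 0.5625.

Posterior mean ≈ 0.5625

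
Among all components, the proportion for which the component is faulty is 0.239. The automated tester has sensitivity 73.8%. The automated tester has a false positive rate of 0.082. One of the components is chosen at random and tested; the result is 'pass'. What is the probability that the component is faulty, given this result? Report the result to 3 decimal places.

P(H | E) ≈ 0.082

Write H for 'the component is faulty'. Prior odds H:¬H = 0.239/0.761 = 0.31406. For the 'pass' outcome, the likelihood ratio is 0.262/0.918 = 0.28540.
Posterior odds = 0.31406 × 0.28540 = 0.089634, so P(H|E) = 0.089634/(1+0.089634) = 0.082.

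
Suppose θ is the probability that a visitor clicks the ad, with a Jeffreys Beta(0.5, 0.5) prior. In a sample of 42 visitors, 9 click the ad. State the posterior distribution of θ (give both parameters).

The binomial likelihood is conjugate to the Beta prior: with 9 successes and 33 failures, the posterior is Beta(0.5+9, 0.5+33) = Beta(9.5, 33.5).

Posterior: Beta(9.5, 33.5)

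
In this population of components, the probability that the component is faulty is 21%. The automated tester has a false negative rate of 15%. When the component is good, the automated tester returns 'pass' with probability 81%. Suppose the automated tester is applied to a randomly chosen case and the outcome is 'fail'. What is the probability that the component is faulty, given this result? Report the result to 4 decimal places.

Write H for 'the component is faulty'. Prior odds H:¬H = 0.21/0.79 = 0.26582. For the 'fail' outcome, the likelihood ratio is 0.85/0.19 = 4.4737.
Posterior odds = 0.26582 × 4.4737 = 1.1892, so P(H|E) = 1.1892/(1+1.1892) = 0.5432.

P(H | E) ≈ 0.5432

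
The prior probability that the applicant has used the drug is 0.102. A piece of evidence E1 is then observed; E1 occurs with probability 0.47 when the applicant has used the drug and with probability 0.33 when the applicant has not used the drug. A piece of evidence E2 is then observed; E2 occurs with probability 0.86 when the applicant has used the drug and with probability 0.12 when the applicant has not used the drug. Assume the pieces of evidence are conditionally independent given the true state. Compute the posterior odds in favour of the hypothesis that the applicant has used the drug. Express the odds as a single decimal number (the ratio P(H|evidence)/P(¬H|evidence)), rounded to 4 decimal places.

Prior odds = 0.102/(1−0.102) = 0.11359.
Likelihood ratio for E1 = 0.47/0.33 = 1.4242.
Likelihood ratio for E2 = 0.86/0.12 = 7.1667.
Posterior odds = prior odds × LR₁ × LR₂ = 1.1594.

Posterior odds ≈ 1.1594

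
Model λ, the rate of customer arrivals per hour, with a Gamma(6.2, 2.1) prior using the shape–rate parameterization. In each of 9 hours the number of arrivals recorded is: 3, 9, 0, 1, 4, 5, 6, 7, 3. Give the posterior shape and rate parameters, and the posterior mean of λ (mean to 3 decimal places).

The Poisson likelihood adds the total count to the shape and the number of exposure periods to the rate. Here ∑xᵢ = 38 and n = 9, so shape 6.2→44.2 and rate 2.1→11.1.
Posterior mean = shape/rate = 44.2/11.1 = 3.982.

Posterior: Gamma(shape=44.2, rate=11.1); mean ≈ 3.982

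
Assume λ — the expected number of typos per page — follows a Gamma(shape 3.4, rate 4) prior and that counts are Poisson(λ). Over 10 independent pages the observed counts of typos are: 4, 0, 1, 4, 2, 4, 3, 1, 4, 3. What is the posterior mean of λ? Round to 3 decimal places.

Total count ∑xᵢ = 26 over n = 10 pages.
Gamma is conjugate to the Poisson likelihood: posterior is Gamma(shape = 3.4+26 = 29.4, rate = 4+10 = 14).
Posterior mean = shape/rate = 29.4/14 = 2.100.

Posterior mean ≈ 2.100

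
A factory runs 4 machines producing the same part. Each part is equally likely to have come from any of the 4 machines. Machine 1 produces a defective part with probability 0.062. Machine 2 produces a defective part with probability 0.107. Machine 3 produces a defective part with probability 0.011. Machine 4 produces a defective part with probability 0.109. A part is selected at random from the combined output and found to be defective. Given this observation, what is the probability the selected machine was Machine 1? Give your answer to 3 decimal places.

Tabulate prior·likelihood by source: [1] prior 0.25, lik 0.062, product 0.01550; [2] prior 0.25, lik 0.107, product 0.02675; [3] prior 0.25, lik 0.011, product 0.002750; [4] prior 0.25, lik 0.109, product 0.02725.
Normalizing constant = 0.072250; the posterior for Machine 1 is its product over the sum, 0.01550/0.072250 = 0.215.

Posterior probability ≈ 0.215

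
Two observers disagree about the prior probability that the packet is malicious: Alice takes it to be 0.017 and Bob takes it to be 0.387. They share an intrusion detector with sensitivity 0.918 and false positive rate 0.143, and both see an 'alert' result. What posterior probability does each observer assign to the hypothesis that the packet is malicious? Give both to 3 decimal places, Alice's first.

P('+'|H) = 0.918, P('+'|¬H) = 0.143.
Alice: numerator 0.918·0.017 = 0.015606; evidence = 0.015606+0.143·0.983 = 0.15618; posterior = 0.100.
Bob: numerator 0.918·0.387 = 0.35527; evidence = 0.35527+0.143·0.613 = 0.44293; posterior = 0.802.

Alice: 0.100; Bob: 0.802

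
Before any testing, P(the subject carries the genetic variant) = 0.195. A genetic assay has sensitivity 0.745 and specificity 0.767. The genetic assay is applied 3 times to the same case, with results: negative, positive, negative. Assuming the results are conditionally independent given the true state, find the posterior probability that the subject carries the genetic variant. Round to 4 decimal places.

With H the event that the subject carries the genetic variant, the joint likelihood of the observed sequence is P(data|H) = 0.255·0.745·0.255 = 0.048444 and P(data|¬H) = 0.767·0.233·0.767 = 0.13707.
Bayes: P(H|data) = 0.195·0.048444 / (0.195·0.048444 + 0.805·0.13707) = 0.0094465/0.11979 = 0.0789.

Posterior P(H) ≈ 0.0789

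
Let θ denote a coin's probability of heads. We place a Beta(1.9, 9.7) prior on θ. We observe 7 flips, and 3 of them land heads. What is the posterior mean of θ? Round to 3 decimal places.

The binomial likelihood is conjugate to the Beta prior: with 3 successes and 4 failures, the posterior is Beta(1.9+3, 9.7+4) = Beta(4.9, 13.7).
Posterior mean = α/(α+β) = 4.9/18.6 = 0.263.

Posterior mean ≈ 0.263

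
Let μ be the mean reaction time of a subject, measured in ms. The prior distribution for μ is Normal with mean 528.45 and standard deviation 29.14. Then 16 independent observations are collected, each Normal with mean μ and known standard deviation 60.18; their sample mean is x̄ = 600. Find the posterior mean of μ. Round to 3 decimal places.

Posterior mean ≈ 584.941

With known σ, the Normal prior is conjugate. Weight on the data is w = (n/σ²)/(n/σ² + 1/τ₀²) = 0.00441790/(0.00441790+0.00117766) = 0.78954.
Posterior mean = w·x̄ + (1−w)·μ₀ = 0.78954·600 + 0.21046·528.45 = 584.941.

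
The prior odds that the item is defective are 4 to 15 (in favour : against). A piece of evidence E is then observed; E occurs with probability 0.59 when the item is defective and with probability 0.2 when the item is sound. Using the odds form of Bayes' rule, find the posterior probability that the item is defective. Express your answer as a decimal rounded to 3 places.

Prior odds = 4/15 = 0.26667.
Likelihood ratio for E = 0.59/0.2 = 2.9500.
Posterior odds = prior odds × LR = 0.78667.
Posterior probability = odds/(1+odds) = 0.78667/1.7867 = 0.440.

Posterior probability ≈ 0.440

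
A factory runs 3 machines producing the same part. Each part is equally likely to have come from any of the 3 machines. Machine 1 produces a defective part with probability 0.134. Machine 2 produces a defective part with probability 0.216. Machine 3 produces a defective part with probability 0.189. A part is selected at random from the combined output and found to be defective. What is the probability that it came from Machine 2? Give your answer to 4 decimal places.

Posterior probability ≈ 0.4007

Tabulate prior·likelihood by source: [1] prior 0.333333, lik 0.134, product 0.04467; [2] prior 0.333333, lik 0.216, product 0.07200; [3] prior 0.333333, lik 0.189, product 0.06300.
Normalizing constant = 0.17967; the posterior for Machine 2 is its product over the sum, 0.07200/0.17967 = 0.4007.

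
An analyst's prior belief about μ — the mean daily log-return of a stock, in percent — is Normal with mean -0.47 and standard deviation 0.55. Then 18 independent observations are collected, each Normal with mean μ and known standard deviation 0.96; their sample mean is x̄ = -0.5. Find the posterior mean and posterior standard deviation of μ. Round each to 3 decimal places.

Prior precision 1/τ₀² = 1/0.55² = 3.30579; data precision n/σ² = 18/0.96² = 19.5312.
Posterior precision = 3.30579 + 19.5312 = 22.8370, giving posterior SD = 1/√22.8370 = 0.209.
Posterior mean = (3.30579·-0.47 + 19.5312·-0.5) / 22.8370 = -0.496.

Posterior mean ≈ -0.496; posterior SD ≈ 0.209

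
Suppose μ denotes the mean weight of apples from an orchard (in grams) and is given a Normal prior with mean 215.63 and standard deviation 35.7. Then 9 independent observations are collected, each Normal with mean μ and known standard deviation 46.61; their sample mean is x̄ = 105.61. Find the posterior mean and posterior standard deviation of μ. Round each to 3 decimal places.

Posterior mean ≈ 123.130; posterior SD ≈ 14.246

With known σ, the Normal prior is conjugate. Weight on the data is w = (n/σ²)/(n/σ² + 1/τ₀²) = 0.00414271/(0.00414271+0.00078463) = 0.84076.
Posterior mean = w·x̄ + (1−w)·μ₀ = 0.84076·105.61 + 0.15924·215.63 = 123.130. Posterior variance = 1/(0.00414271+0.00078463) = 202.949, so SD = 14.246.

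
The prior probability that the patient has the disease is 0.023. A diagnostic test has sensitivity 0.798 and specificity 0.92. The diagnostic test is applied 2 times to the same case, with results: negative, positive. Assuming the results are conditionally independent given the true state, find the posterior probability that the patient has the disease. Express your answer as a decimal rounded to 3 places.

Let H be the event that the patient has the disease; start with P(H) = 0.023. P('positive'|H) = 0.798, P('positive'|¬H) = 0.08.
Update on result 1 ('negative'): P(H) ← 0.202·0.0230 / (0.202·0.0230 + 0.92·0.9770) = 0.0046460/0.90349 = 0.0051.
Update on result 2 ('positive'): P(H) ← 0.798·0.0051 / (0.798·0.0051 + 0.08·0.9949) = 0.0041036/0.083692 = 0.0490.

Posterior P(H) ≈ 0.049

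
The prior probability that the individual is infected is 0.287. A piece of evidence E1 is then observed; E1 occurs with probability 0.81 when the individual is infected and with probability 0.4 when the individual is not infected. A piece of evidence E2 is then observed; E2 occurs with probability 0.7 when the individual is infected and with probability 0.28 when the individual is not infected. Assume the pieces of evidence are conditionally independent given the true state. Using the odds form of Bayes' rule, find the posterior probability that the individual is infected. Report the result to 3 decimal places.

Prior odds = 0.287/(1−0.287) = 0.40252. In log-odds, ln(0.40252) = -0.91000.
Add log likelihood ratios: ln(2.0250) + ln(2.5000) = 1.6219.
Posterior log-odds = 0.71186, so posterior odds = exp(0.71186) = 2.0378. Converting, P(H|E) = 2.0378/3.0378 = 0.671.

Posterior probability ≈ 0.671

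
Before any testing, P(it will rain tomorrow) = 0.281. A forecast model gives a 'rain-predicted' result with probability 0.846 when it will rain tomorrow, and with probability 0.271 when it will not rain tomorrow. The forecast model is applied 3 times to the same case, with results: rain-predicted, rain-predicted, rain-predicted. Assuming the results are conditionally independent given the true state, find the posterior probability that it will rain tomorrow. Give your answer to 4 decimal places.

Posterior P(H) ≈ 0.9224

Let H be the event that it will rain tomorrow; start with P(H) = 0.281. P('rain-predicted'|H) = 0.846, P('rain-predicted'|¬H) = 0.271.
Update on result 1 ('rain-predicted'): P(H) ← 0.846·0.2810 / (0.846·0.2810 + 0.271·0.7190) = 0.23773/0.43258 = 0.5496.
Update on result 2 ('rain-predicted'): P(H) ← 0.846·0.5496 / (0.846·0.5496 + 0.271·0.4504) = 0.46493/0.58700 = 0.7920.
Update on result 3 ('rain-predicted'): P(H) ← 0.846·0.7920 / (0.846·0.7920 + 0.271·0.2080) = 0.67007/0.72643 = 0.9224.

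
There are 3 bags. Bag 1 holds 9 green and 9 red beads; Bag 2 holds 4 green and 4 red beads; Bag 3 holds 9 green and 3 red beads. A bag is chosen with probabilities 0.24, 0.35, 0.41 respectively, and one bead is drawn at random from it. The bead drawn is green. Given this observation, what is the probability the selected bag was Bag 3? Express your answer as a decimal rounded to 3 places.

Posterior probability ≈ 0.510

Tabulate prior·likelihood by source: [1] prior 0.24, lik 0.5, product 0.1200; [2] prior 0.35, lik 0.5, product 0.1750; [3] prior 0.41, lik 0.75, product 0.3075.
Normalizing constant = 0.60250; the posterior for Bag 3 is its product over the sum, 0.3075/0.60250 = 0.510.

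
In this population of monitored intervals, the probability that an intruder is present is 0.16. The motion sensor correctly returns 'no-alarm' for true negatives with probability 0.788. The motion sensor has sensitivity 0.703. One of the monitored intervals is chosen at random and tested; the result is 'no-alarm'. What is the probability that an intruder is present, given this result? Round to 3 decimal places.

P(H | E) ≈ 0.067

Let H be the event that an intruder is present. P(H) = 0.16, so P(¬H) = 0.84. With E the 'no-alarm' result, P(E|H) = 0.297 and P(E|¬H) = 0.788.
P(E) = 0.297·0.16 + 0.788·0.84 = 0.047520 + 0.66192 = 0.70944.
By Bayes' theorem, P(H|E) = 0.047520 / 0.70944 = 0.067.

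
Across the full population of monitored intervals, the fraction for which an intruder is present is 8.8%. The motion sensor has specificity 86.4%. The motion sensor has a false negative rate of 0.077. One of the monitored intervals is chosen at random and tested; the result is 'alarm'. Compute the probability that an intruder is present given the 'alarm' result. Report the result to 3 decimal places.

Let H be the event that an intruder is present. P(H) = 0.088, so P(¬H) = 0.912. With E the 'alarm' result, P(E|H) = 0.923 and P(E|¬H) = 0.136.
P(E) = 0.923·0.088 + 0.136·0.912 = 0.081224 + 0.12403 = 0.20526.
By Bayes' theorem, P(H|E) = 0.081224 / 0.20526 = 0.396.

P(H | E) ≈ 0.396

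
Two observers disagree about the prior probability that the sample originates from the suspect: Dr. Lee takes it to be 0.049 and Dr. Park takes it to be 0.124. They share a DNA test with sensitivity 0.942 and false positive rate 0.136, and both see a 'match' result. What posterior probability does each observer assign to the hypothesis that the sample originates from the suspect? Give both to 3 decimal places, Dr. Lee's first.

The likelihood ratio for a 'match' result is 0.942/0.136 = 6.9265.
Dr. Lee: prior odds 0.049/0.951 = 0.051525; posterior odds 0.35688; posterior probability 0.263.
Dr. Park: prior odds 0.124/0.876 = 0.14155; posterior odds 0.98046; posterior probability 0.495.

Dr. Lee: 0.263; Dr. Park: 0.495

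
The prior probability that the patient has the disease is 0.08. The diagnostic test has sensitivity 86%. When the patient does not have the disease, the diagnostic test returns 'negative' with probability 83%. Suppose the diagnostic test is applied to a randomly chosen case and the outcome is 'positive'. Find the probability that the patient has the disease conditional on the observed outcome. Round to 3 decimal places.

P(H | E) ≈ 0.306

Let H be the event that the patient has the disease. P(H) = 0.08, so P(¬H) = 0.92. With E the 'positive' result, P(E|H) = 0.86 and P(E|¬H) = 0.17.
P(E) = 0.86·0.08 + 0.17·0.92 = 0.068800 + 0.15640 = 0.22520.
By Bayes' theorem, P(H|E) = 0.068800 / 0.22520 = 0.306.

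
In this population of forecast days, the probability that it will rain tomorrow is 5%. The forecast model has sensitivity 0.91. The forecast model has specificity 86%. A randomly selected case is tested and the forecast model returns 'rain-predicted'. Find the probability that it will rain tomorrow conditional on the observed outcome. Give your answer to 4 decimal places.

Let H be the event that it will rain tomorrow. P(H) = 0.05, so P(¬H) = 0.95. With E the 'rain-predicted' result, P(E|H) = 0.91 and P(E|¬H) = 0.14.
P(E) = 0.91·0.05 + 0.14·0.95 = 0.045500 + 0.13300 = 0.17850.
By Bayes' theorem, P(H|E) = 0.045500 / 0.17850 = 0.2549.

P(H | E) ≈ 0.2549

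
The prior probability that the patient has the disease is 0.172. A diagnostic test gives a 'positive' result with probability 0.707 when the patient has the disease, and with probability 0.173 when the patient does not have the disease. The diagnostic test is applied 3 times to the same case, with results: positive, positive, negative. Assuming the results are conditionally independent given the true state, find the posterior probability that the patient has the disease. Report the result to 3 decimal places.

Let H be the event that the patient has the disease; start with P(H) = 0.172. P('positive'|H) = 0.707, P('positive'|¬H) = 0.173.
Update on result 1 ('positive'): P(H) ← 0.707·0.1720 / (0.707·0.1720 + 0.173·0.8280) = 0.12160/0.26485 = 0.4591.
Update on result 2 ('positive'): P(H) ← 0.707·0.4591 / (0.707·0.4591 + 0.173·0.5409) = 0.32462/0.41818 = 0.7763.
Update on result 3 ('negative'): P(H) ← 0.293·0.7763 / (0.293·0.7763 + 0.827·0.2237) = 0.22744/0.41248 = 0.5514.

Posterior P(H) ≈ 0.551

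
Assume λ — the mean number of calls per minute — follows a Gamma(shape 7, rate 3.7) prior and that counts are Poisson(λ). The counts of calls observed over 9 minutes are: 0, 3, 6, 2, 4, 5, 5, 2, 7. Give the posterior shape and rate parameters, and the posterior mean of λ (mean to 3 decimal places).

Posterior: Gamma(shape=41, rate=12.7); mean ≈ 3.228

The Poisson likelihood adds the total count to the shape and the number of exposure periods to the rate. Here ∑xᵢ = 34 and n = 9, so shape 7→41 and rate 3.7→12.7.
E[λ | data] = 41/12.7 = 3.228.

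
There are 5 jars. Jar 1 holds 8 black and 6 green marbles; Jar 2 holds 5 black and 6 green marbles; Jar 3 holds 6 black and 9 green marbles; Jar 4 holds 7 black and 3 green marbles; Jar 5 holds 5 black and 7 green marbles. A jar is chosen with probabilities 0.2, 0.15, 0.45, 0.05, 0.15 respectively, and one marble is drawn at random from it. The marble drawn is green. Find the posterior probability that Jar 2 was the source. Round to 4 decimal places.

Tabulate prior·likelihood by source: [1] prior 0.2, lik 0.4286, product 0.08571; [2] prior 0.15, lik 0.5455, product 0.08182; [3] prior 0.45, lik 0.6, product 0.2700; [4] prior 0.05, lik 0.3, product 0.01500; [5] prior 0.15, lik 0.5833, product 0.08750.
Normalizing constant = 0.54003; the posterior for Jar 2 is its product over the sum, 0.08182/0.54003 = 0.1515.

Posterior probability ≈ 0.1515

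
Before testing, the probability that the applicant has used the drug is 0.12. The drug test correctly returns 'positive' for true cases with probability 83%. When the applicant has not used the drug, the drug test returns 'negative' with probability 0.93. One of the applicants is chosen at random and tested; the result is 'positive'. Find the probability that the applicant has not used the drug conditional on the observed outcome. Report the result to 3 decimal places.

P(¬H | E) ≈ 0.382

Let H be the event that the applicant has used the drug. P(H) = 0.12, so P(¬H) = 0.88. With E the 'positive' result, P(E|H) = 0.83 and P(E|¬H) = 0.07.
P(E) = 0.83·0.12 + 0.07·0.88 = 0.099600 + 0.061600 = 0.16120.
By Bayes' theorem, P(H|E) = 0.099600 / 0.16120 = 0.618. Hence P(¬H|E) = 1 − 0.618 = 0.382.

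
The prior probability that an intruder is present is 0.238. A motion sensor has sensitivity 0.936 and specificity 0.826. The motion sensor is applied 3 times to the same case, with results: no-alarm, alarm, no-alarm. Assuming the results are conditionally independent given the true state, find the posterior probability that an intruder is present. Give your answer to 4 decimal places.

Posterior P(H) ≈ 0.0100

With H the event that an intruder is present, the joint likelihood of the observed sequence is P(data|H) = 0.064·0.936·0.064 = 0.0038339 and P(data|¬H) = 0.826·0.174·0.826 = 0.11872.
Bayes: P(H|data) = 0.238·0.0038339 / (0.238·0.0038339 + 0.762·0.11872) = 0.00091246/0.091374 = 0.0100.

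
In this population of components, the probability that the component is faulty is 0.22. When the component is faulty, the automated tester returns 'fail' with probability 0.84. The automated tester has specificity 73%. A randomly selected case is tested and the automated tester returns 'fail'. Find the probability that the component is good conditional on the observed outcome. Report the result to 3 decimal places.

Write H for 'the component is faulty'. Prior odds H:¬H = 0.22/0.78 = 0.28205. For the 'fail' outcome, the likelihood ratio is 0.84/0.27 = 3.1111.
Posterior odds = 0.28205 × 3.1111 = 0.87749, so P(H|E) = 0.87749/(1+0.87749) = 0.467. Then P(¬H|E) = 1 − 0.467 = 0.533.

P(¬H | E) ≈ 0.533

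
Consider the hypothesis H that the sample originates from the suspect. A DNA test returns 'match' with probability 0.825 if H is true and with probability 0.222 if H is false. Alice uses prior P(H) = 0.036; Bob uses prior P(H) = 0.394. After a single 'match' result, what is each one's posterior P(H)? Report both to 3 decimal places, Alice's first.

P('+'|H) = 0.825, P('+'|¬H) = 0.222.
Alice: numerator 0.825·0.036 = 0.029700; evidence = 0.029700+0.222·0.964 = 0.24371; posterior = 0.122.
Bob: numerator 0.825·0.394 = 0.32505; evidence = 0.32505+0.222·0.606 = 0.45958; posterior = 0.707.

Alice: 0.122; Bob: 0.707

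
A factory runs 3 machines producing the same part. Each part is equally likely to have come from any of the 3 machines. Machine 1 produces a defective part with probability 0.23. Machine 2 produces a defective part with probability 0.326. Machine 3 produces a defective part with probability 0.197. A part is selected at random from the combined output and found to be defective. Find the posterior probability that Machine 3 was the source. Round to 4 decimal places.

P(defective|M1) = 0.23; P(defective|M2) = 0.326; P(defective|M3) = 0.197.
Prior × likelihood for each source: 0.333333·0.23=0.07667, 0.333333·0.326=0.1087, 0.333333·0.197=0.06567. Summing gives P(defective) = 0.25100.
P(Machine 3 | defective) = 0.06567 / 0.25100 = 0.2616.

Posterior probability ≈ 0.2616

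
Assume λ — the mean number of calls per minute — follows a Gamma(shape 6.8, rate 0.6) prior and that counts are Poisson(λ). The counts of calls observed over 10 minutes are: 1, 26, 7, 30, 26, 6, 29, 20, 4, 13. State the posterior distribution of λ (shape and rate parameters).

The Poisson likelihood adds the total count to the shape and the number of exposure periods to the rate. Here ∑xᵢ = 162 and n = 10, so shape 6.8→168.8 and rate 0.6→10.6.

Posterior: Gamma(shape=168.8, rate=10.6)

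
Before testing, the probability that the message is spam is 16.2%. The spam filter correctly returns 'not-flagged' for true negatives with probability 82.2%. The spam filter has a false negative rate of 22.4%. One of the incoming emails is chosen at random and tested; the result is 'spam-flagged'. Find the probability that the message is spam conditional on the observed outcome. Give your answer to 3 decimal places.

Let H be the event that the message is spam. P(H) = 0.162, so P(¬H) = 0.838. With E the 'spam-flagged' result, P(E|H) = 0.776 and P(E|¬H) = 0.178.
P(E) = 0.776·0.162 + 0.178·0.838 = 0.12571 + 0.14916 = 0.27488.
By Bayes' theorem, P(H|E) = 0.12571 / 0.27488 = 0.457.

P(H | E) ≈ 0.457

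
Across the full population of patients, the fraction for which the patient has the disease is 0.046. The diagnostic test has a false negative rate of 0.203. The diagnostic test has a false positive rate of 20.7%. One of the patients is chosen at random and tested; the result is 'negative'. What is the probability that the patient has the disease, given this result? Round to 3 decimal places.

P(H | E) ≈ 0.012

Write H for 'the patient has the disease'. Prior odds H:¬H = 0.046/0.954 = 0.048218. For the 'negative' outcome, the likelihood ratio is 0.203/0.793 = 0.25599.
Posterior odds = 0.048218 × 0.25599 = 0.012343, so P(H|E) = 0.012343/(1+0.012343) = 0.012.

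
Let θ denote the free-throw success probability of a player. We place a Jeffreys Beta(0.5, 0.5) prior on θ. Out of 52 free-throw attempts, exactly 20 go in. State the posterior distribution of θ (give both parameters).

Posterior: Beta(20.5, 32.5)

Observing 20 successes and 32 failures updates Beta(0.5, 0.5) by adding the success and failure counts to the two shape parameters: α = 0.5+20 = 20.5, β = 0.5+32 = 32.5.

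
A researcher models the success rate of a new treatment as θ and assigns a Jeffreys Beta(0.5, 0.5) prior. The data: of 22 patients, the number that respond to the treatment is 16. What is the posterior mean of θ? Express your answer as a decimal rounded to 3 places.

The binomial likelihood is conjugate to the Beta prior: with 16 successes and 6 failures, the posterior is Beta(0.5+16, 0.5+6) = Beta(16.5, 6.5).
E[θ | data] = 16.5/(16.5+6.5) = 0.717.

Posterior mean ≈ 0.717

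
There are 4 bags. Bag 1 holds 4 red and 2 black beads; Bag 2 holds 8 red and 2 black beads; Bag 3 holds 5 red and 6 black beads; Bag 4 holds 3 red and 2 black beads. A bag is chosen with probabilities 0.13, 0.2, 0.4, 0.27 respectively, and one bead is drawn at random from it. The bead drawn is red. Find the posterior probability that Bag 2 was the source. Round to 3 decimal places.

P(red|Bag 1) = 0.6667; P(red|Bag 2) = 0.8; P(red|Bag 3) = 0.4545; P(red|Bag 4) = 0.6.
Prior × likelihood for each source: 0.13·0.6667=0.08667, 0.2·0.8=0.1600, 0.4·0.4545=0.1818, 0.27·0.6=0.1620. Summing gives P(red) = 0.59048.
P(Bag 2 | red) = 0.1600 / 0.59048 = 0.271.

Posterior probability ≈ 0.271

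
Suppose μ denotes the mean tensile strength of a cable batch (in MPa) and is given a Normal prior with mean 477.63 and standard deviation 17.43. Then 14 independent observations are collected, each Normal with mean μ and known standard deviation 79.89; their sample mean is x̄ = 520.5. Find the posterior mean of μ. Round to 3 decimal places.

Posterior mean ≈ 494.774

Prior precision 1/τ₀² = 1/17.43² = 0.00329159; data precision n/σ² = 14/79.89² = 0.00219353.
Posterior precision = 0.00329159 + 0.00219353 = 0.00548511.
Posterior mean = (0.00329159·477.63 + 0.00219353·520.5) / 0.00548511 = 494.774.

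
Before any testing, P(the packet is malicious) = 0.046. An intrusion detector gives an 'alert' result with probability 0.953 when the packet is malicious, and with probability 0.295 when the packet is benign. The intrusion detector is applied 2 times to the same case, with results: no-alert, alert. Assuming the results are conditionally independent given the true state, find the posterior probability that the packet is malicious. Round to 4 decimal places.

Let H be the event that the packet is malicious; start with P(H) = 0.046. P('alert'|H) = 0.953, P('alert'|¬H) = 0.295.
Update on result 1 ('no-alert'): P(H) ← 0.047·0.0460 / (0.047·0.0460 + 0.705·0.9540) = 0.0021620/0.67473 = 0.0032.
Update on result 2 ('alert'): P(H) ← 0.953·0.0032 / (0.953·0.0032 + 0.295·0.9968) = 0.0030536/0.29711 = 0.0103.

Posterior P(H) ≈ 0.0103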